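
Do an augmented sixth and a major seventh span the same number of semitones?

An augmented sixth spans 10 semitones; a major seventh spans 11.
The spans differ, so they are not enharmonic equivalents.

No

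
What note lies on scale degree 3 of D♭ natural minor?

Fb

The Db natural minor scale runs Db Eb Fb Gb Ab Bbb Cb.
Degree 3 is Fb.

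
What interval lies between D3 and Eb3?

The letter names run D→E, a span of 1 letter step, so the interval is some kind of second.
D to Eb is 1 semitone. A major second is 2, so 1 makes it minor.

minor second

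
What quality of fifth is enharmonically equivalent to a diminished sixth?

perfect

A diminished sixth spans 7 semitones.
A fifth spanning 7 semitones is perfect (the perfect fifth is 7).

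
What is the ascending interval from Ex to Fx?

The letter names run E→F, a span of 1 letter step, so the interval is some kind of second.
E## to F## is 1 semitone. A major second is 2, so 1 makes it minor.

minor second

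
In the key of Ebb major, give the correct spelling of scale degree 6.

The Ebb major scale runs Ebb Fb Gb Abb Bbb Cb Db.
Degree 6 is Cb.

Cb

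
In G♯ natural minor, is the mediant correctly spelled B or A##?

Each scale degree takes a distinct letter name. Degree 3 of a scale on G must use the letter B.
B and A## are enharmonically the same pitch, but only B uses the letter B, so it is the correct spelling here.

B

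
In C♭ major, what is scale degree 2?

Db

The Cb major scale runs Cb Db Eb Fb Gb Ab Bb.
Degree 2 is Db.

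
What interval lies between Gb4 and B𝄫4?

Counting letters G–A–B gives a third.
Gb→Bbb = 3 semitones, 1 narrower than the major third (4), so minor.

minor third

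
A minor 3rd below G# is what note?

E#

A third below G lands on the letter E.
A minor third spans 3 semitones, so G# moves to pitch class 5. On the letter E that is E#.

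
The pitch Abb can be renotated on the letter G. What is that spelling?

G

Plain G sits at the same pitch as Abb, so on the letter G the same pitch needs a natural: G.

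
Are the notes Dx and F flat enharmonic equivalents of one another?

D## is pitch class 4; Fb is pitch class 4.
All spellings map to pitch class 4, so they are enharmonically equivalent.

Yes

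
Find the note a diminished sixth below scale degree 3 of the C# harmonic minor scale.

Scale degree 3 of C# harmonic minor is E.
A diminished sixth (7 semitones) below E lands on the letter G, giving G##.

G##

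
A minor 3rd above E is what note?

G

E up a major third is G#, so the target letter is G.
From E, a minor third is 3 semitones up: G.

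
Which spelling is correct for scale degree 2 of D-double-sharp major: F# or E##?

E##

Each scale degree takes a distinct letter name. Degree 2 of a scale on D must use the letter E.
E## and F# are enharmonically the same pitch, but only E## uses the letter E, so it is the correct spelling here.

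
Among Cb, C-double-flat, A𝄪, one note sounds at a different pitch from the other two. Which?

Cbb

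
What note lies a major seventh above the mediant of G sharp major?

The mediant of G# major is B#.
A major seventh (11 semitones) above B# lands on the letter A, giving A##.

A##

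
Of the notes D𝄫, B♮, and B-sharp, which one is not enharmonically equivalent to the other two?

In 12-tone equal temperament, enharmonic equivalents share a pitch class. Dbb is pitch class 0; B is pitch class 11; B# is pitch class 0.
Dbb and B# share pitch class 0, while B is pitch class 11.

B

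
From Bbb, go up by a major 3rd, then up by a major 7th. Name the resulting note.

A major third up from Bbb is Db (letter D, 4 semitones up).
A major seventh up from Db is C (letter C, 11 semitones up).

C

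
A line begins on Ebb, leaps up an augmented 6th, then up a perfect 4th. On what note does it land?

F

An augmented sixth up from Ebb is C (letter C, 10 semitones up).
A perfect fourth up from C is F (letter F, 5 semitones up).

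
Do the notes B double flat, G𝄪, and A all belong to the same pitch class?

Bbb = pitch class 9 and G## = pitch class 9 and A = pitch class 9 — the same pitch class, so they are enharmonic equivalents.

Yes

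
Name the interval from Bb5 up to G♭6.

The letter names run B→G, a span of 5 letter steps, so the interval is some kind of sixth.
Bb to Gb is 8 semitones. A major sixth is 9, so 8 makes it minor.

minor sixth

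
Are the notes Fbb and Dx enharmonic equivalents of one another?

No

Fbb is pitch class 3; D## is pitch class 4.
The pitch classes differ (3 vs. 4), so they are not enharmonic equivalents.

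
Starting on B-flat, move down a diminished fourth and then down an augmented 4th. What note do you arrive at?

C

A diminished fourth down from Bb is F# (letter F, 4 semitones down).
An augmented fourth down from F# is C (letter C, 6 semitones down).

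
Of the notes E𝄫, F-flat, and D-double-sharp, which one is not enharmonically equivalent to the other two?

Ebb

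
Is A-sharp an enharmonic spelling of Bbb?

No

A# is pitch class 10; Bbb is pitch class 9.
The pitch classes differ (10 vs. 9), so they are not enharmonic equivalents.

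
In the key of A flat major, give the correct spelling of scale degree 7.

G

The Ab major scale runs Ab Bb C Db Eb F G.
Degree 7 is G.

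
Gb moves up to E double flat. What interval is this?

The letter names run G→E, a span of 5 letter steps, so the interval is some kind of sixth.
Gb to Ebb is 8 semitones. A major sixth is 9, so 8 makes it minor.

minor sixth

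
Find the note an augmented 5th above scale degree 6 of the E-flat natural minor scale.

Scale degree 6 of Eb natural minor is Cb.
An augmented fifth (8 semitones) above Cb lands on the letter G, giving G.

G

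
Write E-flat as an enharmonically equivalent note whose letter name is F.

Fbb

Plain F sits 2 semitones above Eb, so on the letter F the same pitch needs a double flat: Fbb.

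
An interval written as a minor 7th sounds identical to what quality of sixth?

A minor seventh spans 10 semitones.
A sixth spanning 10 semitones is augmented (the major sixth is 9).

augmented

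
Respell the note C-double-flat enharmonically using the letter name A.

Plain A sits 1 semitone below Cbb, so on the letter A the same pitch needs a sharp: A#.

A#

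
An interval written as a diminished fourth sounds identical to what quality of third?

major

A diminished fourth spans 4 semitones.
A third spanning 4 semitones is major (the major third is 4).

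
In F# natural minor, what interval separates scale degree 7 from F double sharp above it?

augmented second

Scale degree 7 of F# natural minor is E.
E up to F##: letters E→F make it a second; 3 semitones makes it augmented.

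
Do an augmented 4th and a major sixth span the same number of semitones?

An augmented fourth spans 6 semitones; a major sixth spans 9.
The spans differ, so they are not enharmonic equivalents.

No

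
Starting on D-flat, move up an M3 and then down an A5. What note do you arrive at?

Bbb

A major third up from Db is F (letter F, 4 semitones up).
An augmented fifth down from F is Bbb (letter B, 8 semitones down).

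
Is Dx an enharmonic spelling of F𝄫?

No

Two spellings are enharmonically equivalent only if they share a pitch class.
Here D## → 4, Fbb → 3; 3 ≠ 4, so they are not.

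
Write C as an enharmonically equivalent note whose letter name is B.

B#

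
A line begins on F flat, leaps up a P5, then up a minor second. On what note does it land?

Dbb

A perfect fifth up from Fb is Cb (letter C, 7 semitones up).
A minor second up from Cb is Dbb (letter D, 1 semitone up).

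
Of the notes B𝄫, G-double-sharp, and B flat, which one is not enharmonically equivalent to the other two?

Bb

In 12-tone equal temperament, enharmonic equivalents share a pitch class. Bbb is pitch class 9; G## is pitch class 9; Bb is pitch class 10.
Bbb and G## share pitch class 9, while Bb is pitch class 10.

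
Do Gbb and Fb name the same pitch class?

Two spellings are enharmonically equivalent only if they share a pitch class.
Here Gbb → 5, Fb → 4; 4 ≠ 5, so they are not.

No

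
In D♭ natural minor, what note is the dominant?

Ab

Degree 5 takes the letter 4 steps above D, which is A.
In natural minor, degree 5 sits 7 semitones above the tonic. Db + 7 semitones is pitch class 8, spelled on A as Ab.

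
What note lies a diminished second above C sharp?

Db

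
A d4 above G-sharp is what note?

C

A fourth above G lands on the letter C.
A diminished fourth spans 4 semitones, so G# moves to pitch class 0. On the letter C that is C.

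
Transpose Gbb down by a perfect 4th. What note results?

Dbb

A fourth below G lands on the letter D.
A perfect fourth spans 5 semitones, so Gbb moves to pitch class 0. On the letter D that is Dbb.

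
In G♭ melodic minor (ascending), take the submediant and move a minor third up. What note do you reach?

Gb

The submediant of Gb melodic minor (ascending) is Eb.
A minor third (3 semitones) above Eb lands on the letter G, giving Gb.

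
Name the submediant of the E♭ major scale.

The Eb major scale runs Eb F G Ab Bb C D.
Degree 6 is C.

C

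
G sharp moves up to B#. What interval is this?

major third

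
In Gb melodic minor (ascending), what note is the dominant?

Db

Degree 5 takes the letter 4 steps above G, which is D.
In melodic minor (ascending), degree 5 sits 7 semitones above the tonic. Gb + 7 semitones is pitch class 1, spelled on D as Db.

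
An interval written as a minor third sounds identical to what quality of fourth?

A minor third spans 3 semitones.
A fourth spanning 3 semitones is doubly diminished (the perfect fourth is 5).

doubly diminished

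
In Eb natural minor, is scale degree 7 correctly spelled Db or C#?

Db

Each scale degree takes a distinct letter name. Degree 7 of a scale on E must use the letter D.
Db and C# are enharmonically the same pitch, but only Db uses the letter D, so it is the correct spelling here.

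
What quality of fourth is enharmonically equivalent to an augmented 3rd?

perfect

An augmented third spans 5 semitones.
A fourth spanning 5 semitones is perfect (the perfect fourth is 5).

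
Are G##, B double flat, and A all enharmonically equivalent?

Yes

G## = pitch class 9 and Bbb = pitch class 9 and A = pitch class 9 — the same pitch class, so they are enharmonic equivalents.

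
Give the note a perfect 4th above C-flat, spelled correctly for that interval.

A fourth above C lands on the letter F.
A perfect fourth spans 5 semitones, so Cb moves to pitch class 4. On the letter F that is Fb.

Fb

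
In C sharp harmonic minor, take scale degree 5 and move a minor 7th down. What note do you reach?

A#

Scale degree 5 of C# harmonic minor is G#.
A minor seventh (10 semitones) below G# lands on the letter A, giving A#.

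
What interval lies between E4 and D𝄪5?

The letter names run E→D, a span of 6 letter steps, so the interval is some kind of seventh.
E to D## is 12 semitones. A major seventh is 11, so 12 makes it augmented.

augmented seventh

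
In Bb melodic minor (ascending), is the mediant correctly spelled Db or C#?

Each scale degree takes a distinct letter name. Degree 3 of a scale on B must use the letter D.
Db and C# are enharmonically the same pitch, but only Db uses the letter D, so it is the correct spelling here.

Db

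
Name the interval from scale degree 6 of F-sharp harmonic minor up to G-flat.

diminished fourth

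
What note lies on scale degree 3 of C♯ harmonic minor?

Degree 3 takes the letter 2 steps above C, which is E.
In harmonic minor, degree 3 sits 3 semitones above the tonic. C# + 3 semitones is pitch class 4, spelled on E as E.

E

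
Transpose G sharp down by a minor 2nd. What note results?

A second below G lands on the letter F.
A minor second spans 1 semitone, so G# moves to pitch class 7. On the letter F that is F##.

F##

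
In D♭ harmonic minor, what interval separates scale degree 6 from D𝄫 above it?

minor third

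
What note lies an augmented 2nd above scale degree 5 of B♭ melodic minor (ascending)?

G#

Scale degree 5 of Bb melodic minor (ascending) is F.
An augmented second (3 semitones) above F lands on the letter G, giving G#.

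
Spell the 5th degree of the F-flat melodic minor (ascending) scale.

Degree 5 takes the letter 4 steps above F, which is C.
In melodic minor (ascending), degree 5 sits 7 semitones above the tonic. Fb + 7 semitones is pitch class 11, spelled on C as Cb.

Cb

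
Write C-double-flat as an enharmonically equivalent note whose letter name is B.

Plain B sits 1 semitone above Cbb, so on the letter B the same pitch needs a flat: Bb.

Bb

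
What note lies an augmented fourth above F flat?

Bb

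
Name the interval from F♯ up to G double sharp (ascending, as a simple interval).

Counting letters F–G gives a second.
F#→G## = 3 semitones, 1 wider than the major second (2), so augmented.

augmented second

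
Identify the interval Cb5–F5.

The letter names run C→F, a span of 3 letter steps, so the interval is some kind of fourth.
Cb to F is 6 semitones. A perfect fourth is 5, so 6 makes it augmented.

augmented fourth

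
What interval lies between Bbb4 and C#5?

The letter names run B→C, a span of 1 letter step, so the interval is some kind of second.
Bbb to C# is 4 semitones. A major second is 2, so 4 makes it doubly augmented.

doubly augmented second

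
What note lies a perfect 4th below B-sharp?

F##

B down a perfect fourth is F#, so the target letter is F.
From B#, a perfect fourth is 5 semitones down: F##.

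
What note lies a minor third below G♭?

Eb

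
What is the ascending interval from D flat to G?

The letter names run D→G, a span of 3 letter steps, so the interval is some kind of fourth.
Db to G is 6 semitones. A perfect fourth is 5, so 6 makes it augmented.

augmented fourth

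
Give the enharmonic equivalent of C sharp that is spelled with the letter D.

C# is pitch class 1. The letter D alone is pitch class 2.
To reach pitch class 1 from D requires an offset of -1 semitone, i.e. flat: Db.

Db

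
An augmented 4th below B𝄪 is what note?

F##

B down a perfect fourth is F#, so the target letter is F.
From B##, an augmented fourth is 6 semitones down: F##.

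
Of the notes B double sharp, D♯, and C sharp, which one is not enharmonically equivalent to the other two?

D#

In 12-tone equal temperament, enharmonic equivalents share a pitch class. B## is pitch class 1; D# is pitch class 3; C# is pitch class 1.
B## and C# share pitch class 1, while D# is pitch class 3.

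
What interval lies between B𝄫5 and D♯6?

doubly augmented third

Counting letters B–C–D gives a third.
Bbb→D# = 6 semitones, 2 wider than the major third (4), so doubly augmented.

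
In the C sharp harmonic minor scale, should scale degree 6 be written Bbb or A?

Each scale degree takes a distinct letter name. Degree 6 of a scale on C must use the letter A.
A and Bbb are enharmonically the same pitch, but only A uses the letter A, so it is the correct spelling here.

A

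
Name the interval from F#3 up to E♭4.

diminished seventh

The letter names run F→E, a span of 6 letter steps, so the interval is some kind of seventh.
F# to Eb is 9 semitones. A major seventh is 11, so 9 makes it diminished.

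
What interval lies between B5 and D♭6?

Counting letters B–C–D gives a third.
B→Db = 2 semitones, 2 narrower than the major third (4), so diminished.

diminished third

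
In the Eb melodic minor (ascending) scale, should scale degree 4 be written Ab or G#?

Each scale degree takes a distinct letter name. Degree 4 of a scale on E must use the letter A.
Ab and G# are enharmonically the same pitch, but only Ab uses the letter A, so it is the correct spelling here.

Ab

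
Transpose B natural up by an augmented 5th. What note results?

F##

A fifth above B lands on the letter F.
An augmented fifth spans 8 semitones, so B moves to pitch class 7. On the letter F that is F##.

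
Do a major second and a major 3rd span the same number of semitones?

No

A major second spans 2 semitones; a major third spans 4.
The spans differ, so they are not enharmonic equivalents.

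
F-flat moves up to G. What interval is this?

augmented second

The letter names run F→G, a span of 1 letter step, so the interval is some kind of second.
Fb to G is 3 semitones. A major second is 2, so 3 makes it augmented.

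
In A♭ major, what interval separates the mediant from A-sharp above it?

The mediant of Ab major is C.
C up to A#: letters C→A make it a sixth; 10 semitones makes it augmented.

augmented sixth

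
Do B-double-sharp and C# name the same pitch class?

Yes

B## is pitch class 1; C# is pitch class 1.
All spellings map to pitch class 1, so they are enharmonically equivalent.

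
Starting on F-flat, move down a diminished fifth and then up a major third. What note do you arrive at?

D

A diminished fifth down from Fb is Bb (letter B, 6 semitones down).
A major third up from Bb is D (letter D, 4 semitones up).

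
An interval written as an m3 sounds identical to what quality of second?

A minor third spans 3 semitones.
A second spanning 3 semitones is augmented (the major second is 2).

augmented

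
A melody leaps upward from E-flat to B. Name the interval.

Counting letters E–F–G–A–B gives a fifth.
Eb→B = 8 semitones, 1 wider than the perfect fifth (7), so augmented.

augmented fifth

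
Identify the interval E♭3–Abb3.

diminished fourth

The letter names run E→A, a span of 3 letter steps, so the interval is some kind of fourth.
Eb to Abb is 4 semitones. A perfect fourth is 5, so 4 makes it diminished.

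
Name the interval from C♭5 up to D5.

augmented second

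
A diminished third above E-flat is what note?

Gbb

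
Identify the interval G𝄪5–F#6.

diminished seventh

Counting letters G–A–B–C–D–E–F gives a seventh.
G##→F# = 9 semitones, 2 narrower than the major seventh (11), so diminished.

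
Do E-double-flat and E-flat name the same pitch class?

Two spellings are enharmonically equivalent only if they share a pitch class.
Here Ebb → 2, Eb → 3; 2 ≠ 3, so they are not.

No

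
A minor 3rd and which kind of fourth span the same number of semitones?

A minor third spans 3 semitones.
A fourth spanning 3 semitones is doubly diminished (the perfect fourth is 5).

doubly diminished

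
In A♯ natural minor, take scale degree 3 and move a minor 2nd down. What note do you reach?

Scale degree 3 of A# natural minor is C#.
A minor second (1 semitone) below C# lands on the letter B, giving B#.

B#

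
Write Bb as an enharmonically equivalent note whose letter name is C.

Cbb

Bb is pitch class 10. The letter C alone is pitch class 0.
To reach pitch class 10 from C requires an offset of -2 semitones, i.e. double flat: Cbb.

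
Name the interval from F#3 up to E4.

Counting letters F–G–A–B–C–D–E gives a seventh.
F#→E = 10 semitones, 1 narrower than the major seventh (11), so minor.

minor seventh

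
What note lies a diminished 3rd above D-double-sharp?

F#

D up a major third is F#, so the target letter is F.
From D##, a diminished third is 2 semitones up: F#.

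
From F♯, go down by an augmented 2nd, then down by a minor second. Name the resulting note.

An augmented second down from F# is Eb (letter E, 3 semitones down).
A minor second down from Eb is D (letter D, 1 semitone down).

D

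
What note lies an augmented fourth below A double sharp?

E#

A down a perfect fourth is E, so the target letter is E.
From A##, an augmented fourth is 6 semitones down: E#.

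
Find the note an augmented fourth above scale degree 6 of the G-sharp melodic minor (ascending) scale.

A##

Scale degree 6 of G# melodic minor (ascending) is E#.
An augmented fourth (6 semitones) above E# lands on the letter A, giving A##.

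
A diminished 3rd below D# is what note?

B##

D down a major third is Bb, so the target letter is B.
From D#, a diminished third is 2 semitones down: B##.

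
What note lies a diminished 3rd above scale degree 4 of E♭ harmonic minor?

Scale degree 4 of Eb harmonic minor is Ab.
A diminished third (2 semitones) above Ab lands on the letter C, giving Cbb.

Cbb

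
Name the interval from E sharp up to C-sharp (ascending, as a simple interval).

Counting letters E–F–G–A–B–C gives a sixth.
E#→C# = 8 semitones, 1 narrower than the major sixth (9), so minor.

minor sixth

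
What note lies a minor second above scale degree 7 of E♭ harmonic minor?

Scale degree 7 of Eb harmonic minor is D.
A minor second (1 semitone) above D lands on the letter E, giving Eb.

Eb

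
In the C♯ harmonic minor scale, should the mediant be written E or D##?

Each scale degree takes a distinct letter name. Degree 3 of a scale on C must use the letter E.
E and D## are enharmonically the same pitch, but only E uses the letter E, so it is the correct spelling here.

E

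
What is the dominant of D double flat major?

The Dbb major scale runs Dbb Ebb Fb Gbb Abb Bbb Cb.
Degree 5 is Abb.

Abb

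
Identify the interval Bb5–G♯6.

augmented sixth

Counting letters B–C–D–E–F–G gives a sixth.
Bb→G# = 10 semitones, 1 wider than the major sixth (9), so augmented.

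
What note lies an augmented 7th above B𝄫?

A seventh above B lands on the letter A.
An augmented seventh spans 12 semitones, so Bbb moves to pitch class 9. On the letter A that is A.

A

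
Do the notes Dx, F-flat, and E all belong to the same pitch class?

D## is pitch class 4; Fb is pitch class 4; E is pitch class 4.
All spellings map to pitch class 4, so they are enharmonically equivalent.

Yes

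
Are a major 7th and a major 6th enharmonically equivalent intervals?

No

A major seventh spans 11 semitones; a major sixth spans 9.
The spans differ, so they are not enharmonic equivalents.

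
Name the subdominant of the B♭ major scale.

Degree 4 takes the letter 3 steps above B, which is E.
In major, degree 4 sits 5 semitones above the tonic. Bb + 5 semitones is pitch class 3, spelled on E as Eb.

Eb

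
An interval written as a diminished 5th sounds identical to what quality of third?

doubly augmented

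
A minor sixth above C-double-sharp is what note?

C up a major sixth is A, so the target letter is A.
From C##, a minor sixth is 8 semitones up: A#.

A#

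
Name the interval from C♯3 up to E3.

minor third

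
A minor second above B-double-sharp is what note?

C##

B up a major second is C#, so the target letter is C.
From B##, a minor second is 1 semitone up: C##.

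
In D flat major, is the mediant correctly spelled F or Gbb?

F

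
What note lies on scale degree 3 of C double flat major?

Ebb

Degree 3 takes the letter 2 steps above C, which is E.
In major, degree 3 sits 4 semitones above the tonic. Cbb + 4 semitones is pitch class 2, spelled on E as Ebb.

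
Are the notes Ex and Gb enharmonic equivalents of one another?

Yes

E## is pitch class 6; Gb is pitch class 6.
All spellings map to pitch class 6, so they are enharmonically equivalent.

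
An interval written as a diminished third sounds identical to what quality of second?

A diminished third spans 2 semitones.
A second spanning 2 semitones is major (the major second is 2).

major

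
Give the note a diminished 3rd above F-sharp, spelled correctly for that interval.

Ab

F up a major third is A, so the target letter is A.
From F#, a diminished third is 2 semitones up: Ab.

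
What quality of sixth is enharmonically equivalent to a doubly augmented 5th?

major

A doubly augmented fifth spans 9 semitones.
A sixth spanning 9 semitones is major (the major sixth is 9).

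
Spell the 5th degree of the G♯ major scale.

The G# major scale runs G# A# B# C# D# E# F##.
Degree 5 is D#.

D#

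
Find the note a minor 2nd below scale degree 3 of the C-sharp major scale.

D##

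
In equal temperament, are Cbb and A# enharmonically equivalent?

Yes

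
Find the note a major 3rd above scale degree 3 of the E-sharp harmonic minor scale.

Scale degree 3 of E# harmonic minor is G#.
A major third (4 semitones) above G# lands on the letter B, giving B#.

B#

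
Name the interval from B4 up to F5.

The letter names run B→F, a span of 4 letter steps, so the interval is some kind of fifth.
B to F is 6 semitones. A perfect fifth is 7, so 6 makes it diminished.

diminished fifth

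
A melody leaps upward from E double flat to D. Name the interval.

augmented seventh

Counting letters E–F–G–A–B–C–D gives a seventh.
Ebb→D = 12 semitones, 1 wider than the major seventh (11), so augmented.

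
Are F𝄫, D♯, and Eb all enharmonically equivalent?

Yes

Fbb = pitch class 3 and D# = pitch class 3 and Eb = pitch class 3 — the same pitch class, so they are enharmonic equivalents.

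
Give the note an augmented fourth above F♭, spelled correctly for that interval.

F up a perfect fourth is Bb, so the target letter is B.
From Fb, an augmented fourth is 6 semitones up: Bb.

Bb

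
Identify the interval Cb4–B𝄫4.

minor seventh

Counting letters C–D–E–F–G–A–B gives a seventh.
Cb→Bbb = 10 semitones, 1 narrower than the major seventh (11), so minor.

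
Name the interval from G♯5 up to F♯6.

minor seventh

The letter names run G→F, a span of 6 letter steps, so the interval is some kind of seventh.
G# to F# is 10 semitones. A major seventh is 11, so 10 makes it minor.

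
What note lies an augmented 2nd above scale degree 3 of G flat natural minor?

Scale degree 3 of Gb natural minor is Bbb.
An augmented second (3 semitones) above Bbb lands on the letter C, giving C.

C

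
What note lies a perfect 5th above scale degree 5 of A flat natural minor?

Scale degree 5 of Ab natural minor is Eb.
A perfect fifth (7 semitones) above Eb lands on the letter B, giving Bb.

Bb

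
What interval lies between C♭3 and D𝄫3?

minor second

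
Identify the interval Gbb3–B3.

doubly augmented third

Counting letters G–A–B gives a third.
Gbb→B = 6 semitones, 2 wider than the major third (4), so doubly augmented.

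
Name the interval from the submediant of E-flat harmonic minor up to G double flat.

diminished fifth

The submediant of Eb harmonic minor is Cb.
Cb up to Gbb: letters C→G make it a fifth; 6 semitones makes it diminished.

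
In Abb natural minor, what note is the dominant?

Ebb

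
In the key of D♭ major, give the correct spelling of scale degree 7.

Degree 7 takes the letter 6 steps above D, which is C.
In major, degree 7 sits 11 semitones above the tonic. Db + 11 semitones is pitch class 0, spelled on C as C.

C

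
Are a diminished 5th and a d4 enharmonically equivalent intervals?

A diminished fifth spans 6 semitones; a diminished fourth spans 4.
The spans differ, so they are not enharmonic equivalents.

No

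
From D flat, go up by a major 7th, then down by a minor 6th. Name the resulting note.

E

A major seventh up from Db is C (letter C, 11 semitones up).
A minor sixth down from C is E (letter E, 8 semitones down).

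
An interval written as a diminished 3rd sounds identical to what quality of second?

major

A diminished third spans 2 semitones.
A second spanning 2 semitones is major (the major second is 2).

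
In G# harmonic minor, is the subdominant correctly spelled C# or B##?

Each scale degree takes a distinct letter name. Degree 4 of a scale on G must use the letter C.
C# and B## are enharmonically the same pitch, but only C# uses the letter C, so it is the correct spelling here.

C#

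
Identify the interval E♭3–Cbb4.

Counting letters E–F–G–A–B–C gives a sixth.
Eb→Cbb = 7 semitones, 2 narrower than the major sixth (9), so diminished.

diminished sixth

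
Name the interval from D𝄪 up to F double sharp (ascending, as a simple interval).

minor third

The letter names run D→F, a span of 2 letter steps, so the interval is some kind of third.
D## to F## is 3 semitones. A major third is 4, so 3 makes it minor.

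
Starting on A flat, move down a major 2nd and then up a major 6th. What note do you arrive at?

Eb

A major second down from Ab is Gb (letter G, 2 semitones down).
A major sixth up from Gb is Eb (letter E, 9 semitones up).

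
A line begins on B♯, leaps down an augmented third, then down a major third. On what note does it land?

Eb

An augmented third down from B# is G (letter G, 5 semitones down).
A major third down from G is Eb (letter E, 4 semitones down).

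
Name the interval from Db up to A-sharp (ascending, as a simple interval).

doubly augmented fifth

The letter names run D→A, a span of 4 letter steps, so the interval is some kind of fifth.
Db to A# is 9 semitones. A perfect fifth is 7, so 9 makes it doubly augmented.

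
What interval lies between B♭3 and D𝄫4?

Counting letters B–C–D gives a third.
Bb→Dbb = 2 semitones, 2 narrower than the major third (4), so diminished.

diminished third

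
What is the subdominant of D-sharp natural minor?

G#

Degree 4 takes the letter 3 steps above D, which is G.
In natural minor, degree 4 sits 5 semitones above the tonic. D# + 5 semitones is pitch class 8, spelled on G as G#.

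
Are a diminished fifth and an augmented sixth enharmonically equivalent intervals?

No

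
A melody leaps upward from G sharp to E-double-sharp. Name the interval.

The letter names run G→E, a span of 5 letter steps, so the interval is some kind of sixth.
G# to E## is 10 semitones. A major sixth is 9, so 10 makes it augmented.

augmented sixth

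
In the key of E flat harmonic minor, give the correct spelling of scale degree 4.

Degree 4 takes the letter 3 steps above E, which is A.
In harmonic minor, degree 4 sits 5 semitones above the tonic. Eb + 5 semitones is pitch class 8, spelled on A as Ab.

Ab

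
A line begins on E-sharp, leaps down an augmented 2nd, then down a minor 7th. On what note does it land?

An augmented second down from E# is D (letter D, 3 semitones down).
A minor seventh down from D is E (letter E, 10 semitones down).

E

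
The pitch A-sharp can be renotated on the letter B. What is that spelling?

Bb

A# is pitch class 10. The letter B alone is pitch class 11.
To reach pitch class 10 from B requires an offset of -1 semitone, i.e. flat: Bb.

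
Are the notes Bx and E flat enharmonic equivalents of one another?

B## is pitch class 1; Eb is pitch class 3.
The pitch classes differ (1 vs. 3), so they are not enharmonic equivalents.

No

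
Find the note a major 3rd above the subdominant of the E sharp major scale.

The subdominant of E# major is A#.
A major third (4 semitones) above A# lands on the letter C, giving C##.

C##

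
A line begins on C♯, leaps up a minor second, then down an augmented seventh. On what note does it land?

Ebb

A minor second up from C# is D (letter D, 1 semitone up).
An augmented seventh down from D is Ebb (letter E, 12 semitones down).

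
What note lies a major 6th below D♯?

F#

D down a major sixth is F, so the target letter is F.
From D#, a major sixth is 9 semitones down: F#.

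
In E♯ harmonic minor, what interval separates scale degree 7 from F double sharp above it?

minor third

Scale degree 7 of E# harmonic minor is D##.
D## up to F##: letters D→F make it a third; 3 semitones makes it minor.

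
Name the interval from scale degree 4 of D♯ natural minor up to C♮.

Scale degree 4 of D# natural minor is G#.
G# up to C: letters G→C make it a fourth; 4 semitones makes it diminished.

diminished fourth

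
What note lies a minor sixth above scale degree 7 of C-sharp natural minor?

G

Scale degree 7 of C# natural minor is B.
A minor sixth (8 semitones) above B lands on the letter G, giving G.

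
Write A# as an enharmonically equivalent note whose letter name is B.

Bb

Plain B sits 1 semitone above A#, so on the letter B the same pitch needs a flat: Bb.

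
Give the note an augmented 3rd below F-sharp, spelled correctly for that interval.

Db

A third below F lands on the letter D.
An augmented third spans 5 semitones, so F# moves to pitch class 1. On the letter D that is Db.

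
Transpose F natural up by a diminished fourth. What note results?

Bbb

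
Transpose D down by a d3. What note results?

A third below D lands on the letter B.
A diminished third spans 2 semitones, so D moves to pitch class 0. On the letter B that is B#.

B#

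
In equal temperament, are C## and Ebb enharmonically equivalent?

C## = pitch class 2 and Ebb = pitch class 2 — the same pitch class, so they are enharmonic equivalents.

Yes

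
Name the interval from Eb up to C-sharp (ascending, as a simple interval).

augmented sixth

The letter names run E→C, a span of 5 letter steps, so the interval is some kind of sixth.
Eb to C# is 10 semitones. A major sixth is 9, so 10 makes it augmented.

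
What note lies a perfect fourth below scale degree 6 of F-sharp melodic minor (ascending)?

Scale degree 6 of F# melodic minor (ascending) is D#.
A perfect fourth (5 semitones) below D# lands on the letter A, giving A#.

A#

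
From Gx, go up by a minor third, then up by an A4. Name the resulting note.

A minor third up from G## is B# (letter B, 3 semitones up).
An augmented fourth up from B# is E## (letter E, 6 semitones up).

E##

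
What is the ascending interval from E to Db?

The letter names run E→D, a span of 6 letter steps, so the interval is some kind of seventh.
E to Db is 9 semitones. A major seventh is 11, so 9 makes it diminished.

diminished seventh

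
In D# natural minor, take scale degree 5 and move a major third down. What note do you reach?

F#

Scale degree 5 of D# natural minor is A#.
A major third (4 semitones) below A# lands on the letter F, giving F#.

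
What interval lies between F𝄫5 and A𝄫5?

The letter names run F→A, a span of 2 letter steps, so the interval is some kind of third.
Fbb to Abb is 4 semitones. A major third is 4, so 4 makes it major.

major third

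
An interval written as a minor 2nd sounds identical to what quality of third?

A minor second spans 1 semitone.
A third spanning 1 semitone is doubly diminished (the major third is 4).

doubly diminished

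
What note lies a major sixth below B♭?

A sixth below B lands on the letter D.
A major sixth spans 9 semitones, so Bb moves to pitch class 1. On the letter D that is Db.

Db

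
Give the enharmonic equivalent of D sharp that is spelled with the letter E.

Eb

D# is pitch class 3. The letter E alone is pitch class 4.
To reach pitch class 3 from E requires an offset of -1 semitone, i.e. flat: Eb.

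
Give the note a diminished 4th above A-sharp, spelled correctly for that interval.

A fourth above A lands on the letter D.
A diminished fourth spans 4 semitones, so A# moves to pitch class 2. On the letter D that is D.

D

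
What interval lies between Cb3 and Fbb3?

diminished fourth

Counting letters C–D–E–F gives a fourth.
Cb→Fbb = 4 semitones, 1 narrower than the perfect fourth (5), so diminished.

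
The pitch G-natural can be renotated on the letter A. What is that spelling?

Abb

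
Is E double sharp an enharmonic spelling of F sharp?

Yes

E## is pitch class 6; F# is pitch class 6.
All spellings map to pitch class 6, so they are enharmonically equivalent.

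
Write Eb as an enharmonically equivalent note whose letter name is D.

Eb is pitch class 3. The letter D alone is pitch class 2.
To reach pitch class 3 from D requires an offset of +1 semitone, i.e. sharp: D#.

D#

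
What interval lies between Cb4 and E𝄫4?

The letter names run C→E, a span of 2 letter steps, so the interval is some kind of third.
Cb to Ebb is 3 semitones. A major third is 4, so 3 makes it minor.

minor third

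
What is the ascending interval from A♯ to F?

diminished sixth

The letter names run A→F, a span of 5 letter steps, so the interval is some kind of sixth.
A# to F is 7 semitones. A major sixth is 9, so 7 makes it diminished.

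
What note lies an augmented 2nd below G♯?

G down a major second is F, so the target letter is F.
From G#, an augmented second is 3 semitones down: F.

F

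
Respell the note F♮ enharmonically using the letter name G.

Gbb

F is pitch class 5. The letter G alone is pitch class 7.
To reach pitch class 5 from G requires an offset of -2 semitones, i.e. double flat: Gbb.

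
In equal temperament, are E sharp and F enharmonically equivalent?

Yes

E# = pitch class 5 and F = pitch class 5 — the same pitch class, so they are enharmonic equivalents.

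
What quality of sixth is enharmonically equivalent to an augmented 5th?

minor

An augmented fifth spans 8 semitones.
A sixth spanning 8 semitones is minor (the major sixth is 9).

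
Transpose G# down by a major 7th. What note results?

A seventh below G lands on the letter A.
A major seventh spans 11 semitones, so G# moves to pitch class 9. On the letter A that is A.

A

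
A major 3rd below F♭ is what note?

Dbb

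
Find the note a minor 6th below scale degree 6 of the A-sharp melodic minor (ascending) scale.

A##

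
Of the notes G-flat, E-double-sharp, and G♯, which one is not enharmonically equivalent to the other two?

In 12-tone equal temperament, enharmonic equivalents share a pitch class. Gb is pitch class 6; E## is pitch class 6; G# is pitch class 8.
Gb and E## share pitch class 6, while G# is pitch class 8.

G#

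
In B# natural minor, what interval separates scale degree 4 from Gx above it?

major third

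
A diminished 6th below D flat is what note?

A sixth below D lands on the letter F.
A diminished sixth spans 7 semitones, so Db moves to pitch class 6. On the letter F that is F#.

F#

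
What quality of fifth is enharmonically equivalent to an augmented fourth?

An augmented fourth spans 6 semitones.
A fifth spanning 6 semitones is diminished (the perfect fifth is 7).

diminished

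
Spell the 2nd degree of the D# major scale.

E#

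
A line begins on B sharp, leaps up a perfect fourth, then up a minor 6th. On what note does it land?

C#

A perfect fourth up from B# is E# (letter E, 5 semitones up).
A minor sixth up from E# is C# (letter C, 8 semitones up).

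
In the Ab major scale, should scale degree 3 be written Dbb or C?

C

Each scale degree takes a distinct letter name. Degree 3 of a scale on A must use the letter C.
C and Dbb are enharmonically the same pitch, but only C uses the letter C, so it is the correct spelling here.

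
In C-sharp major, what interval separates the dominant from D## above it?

augmented fifth

The dominant of C# major is G#.
G# up to D##: letters G→D make it a fifth; 8 semitones makes it augmented.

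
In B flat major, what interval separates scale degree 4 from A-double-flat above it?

Scale degree 4 of Bb major is Eb.
Eb up to Abb: letters E→A make it a fourth; 4 semitones makes it diminished.

diminished fourth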